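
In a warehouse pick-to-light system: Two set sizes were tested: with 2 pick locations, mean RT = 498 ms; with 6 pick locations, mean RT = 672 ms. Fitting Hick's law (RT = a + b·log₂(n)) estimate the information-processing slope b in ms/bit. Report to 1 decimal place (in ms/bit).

Slope: b = (672 − 498) / (log₂ 6 − log₂ 2) = 174/1.5850 = 109.782 ms/bit.

109.8 ms/bit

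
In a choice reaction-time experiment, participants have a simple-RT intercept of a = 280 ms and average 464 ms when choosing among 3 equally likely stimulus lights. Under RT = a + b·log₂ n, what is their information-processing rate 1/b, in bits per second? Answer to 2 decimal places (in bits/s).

Choice component = 464 − 280 = 184 ms over log₂(3) = 1.5850 bits.
b = 184 / 1.5850 = 116.091 ms/bit, so 1/b = 8.614 bits/s.

8.61 bits/s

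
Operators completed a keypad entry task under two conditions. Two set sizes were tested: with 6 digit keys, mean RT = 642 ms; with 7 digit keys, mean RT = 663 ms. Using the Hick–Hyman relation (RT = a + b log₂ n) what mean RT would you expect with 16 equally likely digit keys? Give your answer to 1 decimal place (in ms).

Solve the two-equation system in a and b:
  b = (663 − 642) / (log₂ 7 − log₂ 6) = 21 / (2.8074 − 2.5850) = 94.428 ms/bit
  a = 642 − 94.428 × 2.5850 = 397.908 ms
Then RT(16) = 397.908 + 94.428 × log₂ 16 = 397.908 + 94.428 × 4 ≈ 775.619 ms.

775.6 ms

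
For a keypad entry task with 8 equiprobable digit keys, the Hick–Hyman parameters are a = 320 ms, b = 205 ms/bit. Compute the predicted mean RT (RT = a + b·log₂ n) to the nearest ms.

935 ms

log₂(8) = 3 bits, so RT = 320 + 205 × 3 ≈ 935.000 ms.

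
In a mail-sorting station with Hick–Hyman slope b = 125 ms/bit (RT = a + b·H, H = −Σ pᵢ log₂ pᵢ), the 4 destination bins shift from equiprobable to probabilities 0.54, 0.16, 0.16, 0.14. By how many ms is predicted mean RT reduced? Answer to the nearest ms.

35 ms

The RT saving is b·ΔH. Equiprobable H₀ = log₂(4) = 2.0000 bits; with the given probabilities H = 1.7232 bits.
b·(H₀ − H) = 125 × (2.0000 − 1.7232) = 34.60 ms.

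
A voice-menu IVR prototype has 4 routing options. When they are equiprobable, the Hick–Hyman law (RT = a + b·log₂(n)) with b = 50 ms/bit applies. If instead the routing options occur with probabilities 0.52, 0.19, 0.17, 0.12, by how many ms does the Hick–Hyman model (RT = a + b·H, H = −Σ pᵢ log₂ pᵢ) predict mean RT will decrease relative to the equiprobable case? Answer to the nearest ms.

13 ms

Equiprobable entropy H₀ = log₂ 4 = 2.0000 bits.
Skewed entropy H = −Σ pᵢ log₂ pᵢ = 1.7475 bits.
ΔRT = b·(H₀ − H) = 50 × 0.2525 = 12.63 ms.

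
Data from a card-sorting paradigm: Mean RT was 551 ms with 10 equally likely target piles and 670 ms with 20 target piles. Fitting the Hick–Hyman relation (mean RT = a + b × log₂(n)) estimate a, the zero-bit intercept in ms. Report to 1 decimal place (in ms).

155.7 ms

b = (RT₂ − RT₁)/(log₂ n₂ − log₂ n₁) = (670 − 551)/(4.3219 − 3.3219) = 119.000 ms/bit.
a = RT₁ − b·log₂ n₁ = 551 − 119.000 × 3.3219 = 155.691 ms.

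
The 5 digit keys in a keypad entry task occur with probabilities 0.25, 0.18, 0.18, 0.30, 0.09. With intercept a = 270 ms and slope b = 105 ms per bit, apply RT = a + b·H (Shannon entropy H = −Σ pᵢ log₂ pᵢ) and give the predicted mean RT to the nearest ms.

H = 0.25·log₂(1/0.25) + 0.18·log₂(1/0.18) + 0.18·log₂(1/0.18) + 0.30·log₂(1/0.30) + 0.09·log₂(1/0.09) = 2.2244 bits.
RT = 270 + 105 × 2.2244 = 503.56 ms.

504 ms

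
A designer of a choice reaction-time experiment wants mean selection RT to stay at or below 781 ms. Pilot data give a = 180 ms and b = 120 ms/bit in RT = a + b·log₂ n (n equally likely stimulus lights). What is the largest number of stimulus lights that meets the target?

Information budget: (781 − 180)/120 = 5.0083 bits, so n ≤ 2^5.0083 = 32.185 → at most 32.

32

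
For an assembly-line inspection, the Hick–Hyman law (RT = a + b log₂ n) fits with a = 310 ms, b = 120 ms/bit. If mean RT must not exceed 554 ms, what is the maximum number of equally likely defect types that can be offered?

Information budget: (554 − 310)/120 = 2.0333 bits, so n ≤ 2^2.0333 = 4.093 → at most 4.

4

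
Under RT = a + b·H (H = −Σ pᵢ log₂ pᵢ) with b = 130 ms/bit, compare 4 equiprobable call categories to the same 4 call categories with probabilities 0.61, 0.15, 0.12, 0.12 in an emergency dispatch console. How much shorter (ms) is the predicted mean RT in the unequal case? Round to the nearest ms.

Equiprobable entropy H₀ = log₂ 4 = 2.0000 bits.
Skewed entropy H = −Σ pᵢ log₂ pᵢ = 1.5797 bits.
ΔRT = b·(H₀ − H) = 130 × 0.4203 = 54.64 ms.

55 ms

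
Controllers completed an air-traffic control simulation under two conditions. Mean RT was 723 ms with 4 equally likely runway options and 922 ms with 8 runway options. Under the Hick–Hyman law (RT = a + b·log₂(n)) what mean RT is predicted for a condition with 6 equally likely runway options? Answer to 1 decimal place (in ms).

839.4 ms

With log₂ n on the abscissa the relation is linear; from the two conditions:
  b = (922 − 723) / (log₂ 8 − log₂ 4) = 199 / (3 − 2) = 199.000 ms/bit
  a = 723 − 199.000 × 2 = 325.000 ms
Then RT(6) = 325.000 + 199.000 × log₂ 6 = 325.000 + 199.000 × 2.5850 ≈ 839.408 ms.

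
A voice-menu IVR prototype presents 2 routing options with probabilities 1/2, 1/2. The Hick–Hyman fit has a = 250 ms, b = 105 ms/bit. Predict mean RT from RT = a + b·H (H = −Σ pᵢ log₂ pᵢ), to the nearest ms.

355 ms

H = −Σ pᵢ log₂ pᵢ = 0.5·1 + 0.5·1 = 1.000 bits.
RT = 250 + 105 × 1.000 = 355.00 ms.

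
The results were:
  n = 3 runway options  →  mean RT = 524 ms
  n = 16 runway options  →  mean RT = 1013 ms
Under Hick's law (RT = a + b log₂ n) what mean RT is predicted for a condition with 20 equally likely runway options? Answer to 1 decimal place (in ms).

1078.2 ms

Solve the two-equation system in a and b:
  b = (1013 − 524) / (log₂ 16 − log₂ 3) = 489 / (4 − 1.5850) = 202.481 ms/bit
  a = 524 − 202.481 × 1.5850 = 203.075 ms
Then RT(20) = 203.075 + 202.481 × log₂ 20 = 203.075 + 202.481 × 4.3219 ≈ 1078.184 ms.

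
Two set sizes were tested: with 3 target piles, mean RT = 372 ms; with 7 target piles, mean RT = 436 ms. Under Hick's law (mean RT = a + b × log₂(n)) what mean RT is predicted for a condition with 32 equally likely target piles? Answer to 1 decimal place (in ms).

550.8 ms

RT is linear in log₂ n, so two points fix the line:
  b = (436 − 372) / (log₂ 7 − log₂ 3) = 64 / (2.8074 − 1.5850) = 52.356 ms/bit
  a = 372 − 52.356 × 1.5850 = 289.017 ms
Then RT(32) = 289.017 + 52.356 × log₂ 32 = 289.017 + 52.356 × 5 ≈ 550.799 ms.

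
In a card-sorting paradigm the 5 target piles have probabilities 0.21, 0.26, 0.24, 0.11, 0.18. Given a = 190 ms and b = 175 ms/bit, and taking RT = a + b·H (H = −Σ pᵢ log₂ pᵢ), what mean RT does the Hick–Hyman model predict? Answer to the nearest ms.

587 ms

H = 0.21·log₂(1/0.21) + 0.26·log₂(1/0.26) + 0.24·log₂(1/0.24) + 0.11·log₂(1/0.11) + 0.18·log₂(1/0.18) = 2.2678 bits.
RT = 190 + 175 × 2.2678 = 586.87 ms.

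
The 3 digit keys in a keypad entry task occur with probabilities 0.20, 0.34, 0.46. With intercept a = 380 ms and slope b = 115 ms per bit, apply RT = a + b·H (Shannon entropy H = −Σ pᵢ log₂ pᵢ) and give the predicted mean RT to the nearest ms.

554 ms

H = 0.20·log₂(1/0.20) + 0.34·log₂(1/0.34) + 0.46·log₂(1/0.46) = 1.5089 bits.
RT = 380 + 115 × 1.5089 = 553.52 ms.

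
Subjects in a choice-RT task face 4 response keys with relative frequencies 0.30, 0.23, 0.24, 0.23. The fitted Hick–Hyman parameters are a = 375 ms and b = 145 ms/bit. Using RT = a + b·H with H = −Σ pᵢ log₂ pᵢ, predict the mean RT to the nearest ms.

664 ms

H = 0.30·log₂(1/0.30) + 0.23·log₂(1/0.23) + 0.24·log₂(1/0.24) + 0.23·log₂(1/0.23) = 1.9906 bits.
RT = 375 + 145 × 1.9906 = 663.63 ms.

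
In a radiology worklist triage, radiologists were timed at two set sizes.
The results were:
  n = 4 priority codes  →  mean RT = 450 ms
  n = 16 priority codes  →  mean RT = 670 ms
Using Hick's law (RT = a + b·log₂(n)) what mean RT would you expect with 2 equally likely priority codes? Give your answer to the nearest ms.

Fit slope and intercept:
  b = (670 − 450) / (log₂ 16 − log₂ 4) = 220 / (4 − 2) = 110 ms/bit
  a = 450 − 110 × 2 = 230 ms
Then RT(2) = 230 + 110 × log₂ 2 = 230 + 110 × 1 ≈ 340.000 ms.

340 ms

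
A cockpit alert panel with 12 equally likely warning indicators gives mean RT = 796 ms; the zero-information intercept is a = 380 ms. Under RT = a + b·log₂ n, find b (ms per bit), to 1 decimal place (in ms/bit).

116.0 ms/bit

12 alternatives carry log₂ 12 = 3.5850 bits; the choice cost is 796 − 380 = 416 ms, so b = 416/3.5850 = 116.040 ms/bit.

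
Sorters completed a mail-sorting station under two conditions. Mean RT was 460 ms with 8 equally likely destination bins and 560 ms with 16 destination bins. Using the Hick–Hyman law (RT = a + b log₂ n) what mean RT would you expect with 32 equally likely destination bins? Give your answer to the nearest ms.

660 ms

Solve the two-equation system in a and b:
  b = (560 − 460) / (log₂ 16 − log₂ 8) = 100 / (4 − 3) = 100 ms/bit
  a = 460 − 100 × 3 = 160 ms
Then RT(32) = 160 + 100 × log₂ 32 = 160 + 100 × 5 ≈ 660.000 ms.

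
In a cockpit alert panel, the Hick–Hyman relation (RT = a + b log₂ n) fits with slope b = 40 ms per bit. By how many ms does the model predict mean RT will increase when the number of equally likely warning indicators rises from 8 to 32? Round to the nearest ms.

80 ms

The intercept a cancels: ΔRT = b·(log₂ n₂ − log₂ n₁) = b·log₂(n₂/n₁).
log₂(32) − log₂(8) = log₂(32/8) = log₂(4) = 2.
ΔRT = 40 × 2.0000 = 80.000 ms.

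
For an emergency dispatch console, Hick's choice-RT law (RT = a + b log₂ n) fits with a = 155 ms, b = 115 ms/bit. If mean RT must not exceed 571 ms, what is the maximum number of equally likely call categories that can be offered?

Information budget: (571 − 155)/115 = 3.6174 bits, so n ≤ 2^3.6174 = 12.273 → at most 12.

12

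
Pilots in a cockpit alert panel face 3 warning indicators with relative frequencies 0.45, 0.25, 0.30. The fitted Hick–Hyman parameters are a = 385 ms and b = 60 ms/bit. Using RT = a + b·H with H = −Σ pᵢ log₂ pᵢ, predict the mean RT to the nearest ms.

Entropy contributions −pᵢ log₂ pᵢ: 0.5184, 0.5000, 0.5211; sum H = 1.5395 bits.
RT = a + bH = 385 + 60·1.5395 = 477.37 ms.

477 ms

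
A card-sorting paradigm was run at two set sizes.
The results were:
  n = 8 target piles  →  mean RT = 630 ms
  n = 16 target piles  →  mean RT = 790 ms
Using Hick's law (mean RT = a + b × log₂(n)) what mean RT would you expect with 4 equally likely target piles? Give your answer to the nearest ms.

With log₂ n on the abscissa the relation is linear; from the two conditions:
  b = (790 − 630) / (log₂ 16 − log₂ 8) = 160 / (4 − 3) = 160 ms/bit
  a = 630 − 160 × 3 = 150 ms
Then RT(4) = 150 + 160 × log₂ 4 = 150 + 160 × 2 ≈ 470.000 ms.

470 ms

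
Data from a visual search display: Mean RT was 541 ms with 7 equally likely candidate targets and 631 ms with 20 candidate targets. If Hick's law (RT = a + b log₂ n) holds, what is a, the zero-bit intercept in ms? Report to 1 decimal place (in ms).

374.2 ms

b = (RT₂ − RT₁)/(log₂ n₂ − log₂ n₁) = (631 − 541)/(4.3219 − 2.8074) = 59.423 ms/bit.
a = RT₁ − b·log₂ n₁ = 541 − 59.423 × 2.8074 = 374.179 ms.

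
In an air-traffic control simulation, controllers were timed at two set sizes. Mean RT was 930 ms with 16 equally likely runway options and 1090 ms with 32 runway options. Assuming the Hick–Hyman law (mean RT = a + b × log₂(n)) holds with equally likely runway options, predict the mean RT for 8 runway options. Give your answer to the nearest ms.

770 ms

Solve the two-equation system in a and b:
  b = (1090 − 930) / (log₂ 32 − log₂ 16) = 160 / (5 − 4) = 160 ms/bit
  a = 930 − 160 × 4 = 290 ms
Then RT(8) = 290 + 160 × log₂ 8 = 290 + 160 × 3 ≈ 770.000 ms.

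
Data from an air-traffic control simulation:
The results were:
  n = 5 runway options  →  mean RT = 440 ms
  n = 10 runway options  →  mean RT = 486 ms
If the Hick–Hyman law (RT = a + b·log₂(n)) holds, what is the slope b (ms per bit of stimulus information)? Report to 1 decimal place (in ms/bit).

Slope: b = (486 − 440) / (log₂ 10 − log₂ 5) = 46/1.0000 = 46.000 ms/bit.

46.0 ms/bit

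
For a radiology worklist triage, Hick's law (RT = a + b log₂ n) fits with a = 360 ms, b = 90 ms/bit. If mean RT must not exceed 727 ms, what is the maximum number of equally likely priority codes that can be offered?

90·log₂ n ≤ 727 − 360 = 367, giving log₂ n ≤ 4.0778 and n ≤ 16.886. The largest whole number is 16.

16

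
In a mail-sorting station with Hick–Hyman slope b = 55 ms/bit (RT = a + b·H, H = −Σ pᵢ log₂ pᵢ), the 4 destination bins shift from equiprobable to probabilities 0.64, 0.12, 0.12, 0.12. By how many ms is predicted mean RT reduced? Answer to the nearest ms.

27 ms

Equiprobable entropy H₀ = log₂ 4 = 2.0000 bits.
Skewed entropy H = −Σ pᵢ log₂ pᵢ = 1.5133 bits.
ΔRT = b·(H₀ − H) = 55 × 0.4867 = 26.77 ms.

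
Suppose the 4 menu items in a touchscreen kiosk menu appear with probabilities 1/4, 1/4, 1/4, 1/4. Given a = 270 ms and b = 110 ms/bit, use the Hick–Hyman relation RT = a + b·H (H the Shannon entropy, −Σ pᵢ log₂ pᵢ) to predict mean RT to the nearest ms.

490 ms

Each term −pᵢ log₂ pᵢ: 0.25·2 + 0.25·2 + 0.25·2 + 0.25·2; summed, H = 2.000 bits.
Mean RT = a + bH = 270 + 110·2.000 = 490.00 ms.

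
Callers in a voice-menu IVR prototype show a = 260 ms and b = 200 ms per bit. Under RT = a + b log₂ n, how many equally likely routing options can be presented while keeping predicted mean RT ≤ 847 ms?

200·log₂ n ≤ 847 − 260 = 587, giving log₂ n ≤ 2.9350 and n ≤ 7.648. The largest whole number is 7.

7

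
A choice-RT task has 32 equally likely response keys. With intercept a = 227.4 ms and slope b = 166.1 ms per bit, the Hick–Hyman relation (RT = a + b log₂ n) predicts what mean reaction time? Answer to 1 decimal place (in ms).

log₂(32) = 5 bits, so RT = 227.4 + 166.1 × 5 ≈ 1057.900 ms.

1057.9 ms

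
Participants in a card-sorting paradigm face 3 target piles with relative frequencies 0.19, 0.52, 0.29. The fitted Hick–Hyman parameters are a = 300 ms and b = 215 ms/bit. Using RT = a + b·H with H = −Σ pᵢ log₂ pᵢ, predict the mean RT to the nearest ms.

Entropy contributions −pᵢ log₂ pᵢ: 0.4552, 0.4906, 0.5179; sum H = 1.4637 bits.
RT = a + bH = 300 + 215·1.4637 = 614.70 ms.

615 ms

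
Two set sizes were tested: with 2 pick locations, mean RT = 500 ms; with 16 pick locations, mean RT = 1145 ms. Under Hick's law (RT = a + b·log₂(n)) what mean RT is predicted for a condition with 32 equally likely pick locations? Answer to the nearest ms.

1360 ms

With log₂ n on the abscissa the relation is linear; from the two conditions:
  b = (1145 − 500) / (log₂ 16 − log₂ 2) = 645 / (4 − 1) = 215 ms/bit
  a = 500 − 215 × 1 = 285 ms
Then RT(32) = 285 + 215 × log₂ 32 = 285 + 215 × 5 ≈ 1360.000 ms.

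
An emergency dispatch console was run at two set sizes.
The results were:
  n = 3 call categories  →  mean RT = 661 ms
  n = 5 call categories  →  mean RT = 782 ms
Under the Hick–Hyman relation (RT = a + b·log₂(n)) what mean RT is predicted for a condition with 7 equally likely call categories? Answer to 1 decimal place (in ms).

Fit slope and intercept:
  b = (782 − 661) / (log₂ 5 − log₂ 3) = 121 / (2.3219 − 1.5850) = 164.187 ms/bit
  a = 661 − 164.187 × 1.5850 = 400.770 ms
Then RT(7) = 400.770 + 164.187 × log₂ 7 = 400.770 + 164.187 × 2.8074 ≈ 861.701 ms.

861.7 ms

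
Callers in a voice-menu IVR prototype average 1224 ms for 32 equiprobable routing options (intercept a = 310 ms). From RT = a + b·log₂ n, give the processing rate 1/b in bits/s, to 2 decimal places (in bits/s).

b = (1224 − 310)/log₂ 32 = 914/5 = 182.800 ms per bit = 0.18280 s/bit; the reciprocal is 5.470 bits/s.

5.47 bits/s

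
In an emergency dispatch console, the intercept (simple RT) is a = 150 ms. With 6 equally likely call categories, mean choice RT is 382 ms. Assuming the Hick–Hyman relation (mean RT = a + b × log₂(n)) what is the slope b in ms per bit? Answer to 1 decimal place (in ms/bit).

89.7 ms/bit

6 alternatives carry log₂ 6 = 2.5850 bits; the choice cost is 382 − 150 = 232 ms, so b = 232/2.5850 = 89.750 ms/bit.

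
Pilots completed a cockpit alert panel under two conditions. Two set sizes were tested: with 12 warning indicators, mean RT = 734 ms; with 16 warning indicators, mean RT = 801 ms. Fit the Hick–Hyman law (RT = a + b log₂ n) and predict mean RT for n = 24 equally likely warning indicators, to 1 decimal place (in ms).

Solve the two-equation system in a and b:
  b = (801 − 734) / (log₂ 16 − log₂ 12) = 67 / (4 − 3.5850) = 161.431 ms/bit
  a = 734 − 161.431 × 3.5850 = 155.275 ms
Then RT(24) = 155.275 + 161.431 × log₂ 24 = 155.275 + 161.431 × 4.5850 ≈ 895.431 ms.

895.4 ms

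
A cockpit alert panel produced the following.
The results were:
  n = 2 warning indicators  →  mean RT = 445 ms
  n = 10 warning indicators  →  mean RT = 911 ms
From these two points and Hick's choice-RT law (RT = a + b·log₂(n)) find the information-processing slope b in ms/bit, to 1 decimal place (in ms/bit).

The slope on a log₂ axis is (911 − 445) / (3.3219 − 1) = 200.695 ms/bit.

200.7 ms/bit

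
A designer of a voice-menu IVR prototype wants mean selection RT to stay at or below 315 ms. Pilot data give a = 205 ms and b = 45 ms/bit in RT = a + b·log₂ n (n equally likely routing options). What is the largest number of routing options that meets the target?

5

45·log₂ n ≤ 315 − 205 = 110, giving log₂ n ≤ 2.4444 and n ≤ 5.443. The largest whole number is 5.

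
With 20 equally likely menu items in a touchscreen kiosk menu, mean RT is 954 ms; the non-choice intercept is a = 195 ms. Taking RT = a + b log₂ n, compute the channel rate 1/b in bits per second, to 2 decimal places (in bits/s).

5.69 bits/s

Choice component = 954 − 195 = 759 ms over log₂(20) = 4.3219 bits.
b = 759 / 4.3219 = 175.616 ms/bit, so 1/b = 5.694 bits/s.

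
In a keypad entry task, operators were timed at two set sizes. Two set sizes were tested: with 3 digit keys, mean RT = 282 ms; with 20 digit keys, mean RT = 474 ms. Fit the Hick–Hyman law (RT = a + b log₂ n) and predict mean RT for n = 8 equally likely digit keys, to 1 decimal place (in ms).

381.3 ms

Fit slope and intercept:
  b = (474 − 282) / (log₂ 20 − log₂ 3) = 192 / (4.3219 − 1.5850) = 70.151 ms/bit
  a = 282 − 70.151 × 1.5850 = 170.814 ms
Then RT(8) = 170.814 + 70.151 × log₂ 8 = 170.814 + 70.151 × 3 ≈ 381.266 ms.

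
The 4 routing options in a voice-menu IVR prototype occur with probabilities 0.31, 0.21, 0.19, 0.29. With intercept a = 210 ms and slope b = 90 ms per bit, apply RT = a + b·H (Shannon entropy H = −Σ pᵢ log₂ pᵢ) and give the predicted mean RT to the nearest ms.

387 ms

H = 0.31·log₂(1/0.31) + 0.21·log₂(1/0.21) + 0.19·log₂(1/0.19) + 0.29·log₂(1/0.29) = 1.9697 bits.
RT = 210 + 90 × 1.9697 = 387.28 ms.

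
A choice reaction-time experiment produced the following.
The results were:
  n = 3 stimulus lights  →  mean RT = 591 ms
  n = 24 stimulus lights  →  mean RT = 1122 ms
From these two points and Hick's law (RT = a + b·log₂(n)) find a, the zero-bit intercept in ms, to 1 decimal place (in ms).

310.5 ms

b = (RT₂ − RT₁)/(log₂ n₂ − log₂ n₁) = (1122 − 591)/(4.5850 − 1.5850) = 177.000 ms/bit.
a = RT₁ − b·log₂ n₁ = 591 − 177.000 × 1.5850 = 310.462 ms.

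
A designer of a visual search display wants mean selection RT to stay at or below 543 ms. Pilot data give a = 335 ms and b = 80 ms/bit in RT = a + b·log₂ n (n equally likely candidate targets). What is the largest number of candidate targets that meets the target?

Set 335 + 80·log₂ n ≤ 543 → log₂ n ≤ (543 − 335)/80 = 2.6000.
So n ≤ 2^2.6000 = 6.063; the largest integer n is 6.

6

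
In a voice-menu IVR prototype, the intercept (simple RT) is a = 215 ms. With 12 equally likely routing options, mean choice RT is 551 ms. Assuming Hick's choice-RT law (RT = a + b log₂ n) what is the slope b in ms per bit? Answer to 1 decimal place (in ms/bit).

log₂(12) = 3.5850 bits.
b = (RT − a)/log₂ n = (551 − 215) / 3.5850 = 93.725 ms/bit.

93.7 ms/bit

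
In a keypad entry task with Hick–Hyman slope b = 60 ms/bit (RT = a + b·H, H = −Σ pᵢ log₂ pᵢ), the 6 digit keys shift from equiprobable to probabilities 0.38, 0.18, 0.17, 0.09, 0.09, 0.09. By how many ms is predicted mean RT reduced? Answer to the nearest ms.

The RT saving is b·ΔH. Equiprobable H₀ = log₂(6) = 2.5850 bits; with the given probabilities H = 2.3483 bits.
b·(H₀ − H) = 60 × (2.5850 − 2.3483) = 14.20 ms.

14 ms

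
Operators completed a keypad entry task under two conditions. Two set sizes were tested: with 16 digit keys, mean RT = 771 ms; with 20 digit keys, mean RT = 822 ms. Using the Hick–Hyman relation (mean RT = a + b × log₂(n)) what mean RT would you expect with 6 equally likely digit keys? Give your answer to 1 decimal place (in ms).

546.8 ms

RT is linear in log₂ n, so two points fix the line:
  b = (822 − 771) / (log₂ 20 − log₂ 16) = 51 / (4.3219 − 4) = 158.420 ms/bit
  a = 771 − 158.420 × 4 = 137.318 ms
Then RT(6) = 137.318 + 158.420 × log₂ 6 = 137.318 + 158.420 × 2.5850 ≈ 546.829 ms.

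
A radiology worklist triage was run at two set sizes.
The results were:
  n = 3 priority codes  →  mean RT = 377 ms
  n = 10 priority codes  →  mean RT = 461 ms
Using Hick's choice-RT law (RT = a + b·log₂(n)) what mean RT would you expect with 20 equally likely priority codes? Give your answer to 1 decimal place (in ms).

Fit slope and intercept:
  b = (461 − 377) / (log₂ 10 − log₂ 3) = 84 / (3.3219 − 1.5850) = 48.360 ms/bit
  a = 377 − 48.360 × 1.5850 = 300.351 ms
Then RT(20) = 300.351 + 48.360 × log₂ 20 = 300.351 + 48.360 × 4.3219 ≈ 509.360 ms.

509.4 ms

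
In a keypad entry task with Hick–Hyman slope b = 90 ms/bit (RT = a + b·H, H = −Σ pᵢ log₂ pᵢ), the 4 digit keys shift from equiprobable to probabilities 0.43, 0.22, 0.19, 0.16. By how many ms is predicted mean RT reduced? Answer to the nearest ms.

Equiprobable entropy H₀ = log₂ 4 = 2.0000 bits.
Skewed entropy H = −Σ pᵢ log₂ pᵢ = 1.8824 bits.
ΔRT = b·(H₀ − H) = 90 × 0.1176 = 10.59 ms.

11 ms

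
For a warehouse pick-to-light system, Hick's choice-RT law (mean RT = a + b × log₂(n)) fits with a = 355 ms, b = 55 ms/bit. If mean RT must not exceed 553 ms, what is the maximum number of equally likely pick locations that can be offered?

12

Information budget: (553 − 355)/55 = 3.6000 bits, so n ≤ 2^3.6000 = 12.126 → at most 12.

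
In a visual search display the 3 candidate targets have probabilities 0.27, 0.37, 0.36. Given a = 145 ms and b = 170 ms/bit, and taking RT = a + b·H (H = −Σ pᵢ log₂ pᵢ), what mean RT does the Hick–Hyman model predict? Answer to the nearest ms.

412 ms

Entropy contributions −pᵢ log₂ pᵢ: 0.5100, 0.5307, 0.5306; sum H = 1.5714 bits.
RT = a + bH = 145 + 170·1.5714 = 412.13 ms.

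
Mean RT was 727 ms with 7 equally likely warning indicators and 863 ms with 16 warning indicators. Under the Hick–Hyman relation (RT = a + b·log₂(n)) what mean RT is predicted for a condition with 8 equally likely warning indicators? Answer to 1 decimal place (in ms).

749.0 ms

Fit slope and intercept:
  b = (863 − 727) / (log₂ 16 − log₂ 7) = 136 / (4 − 2.8074) = 114.032 ms/bit
  a = 727 − 114.032 × 2.8074 = 406.871 ms
Then RT(8) = 406.871 + 114.032 × log₂ 8 = 406.871 + 114.032 × 3 ≈ 748.968 ms.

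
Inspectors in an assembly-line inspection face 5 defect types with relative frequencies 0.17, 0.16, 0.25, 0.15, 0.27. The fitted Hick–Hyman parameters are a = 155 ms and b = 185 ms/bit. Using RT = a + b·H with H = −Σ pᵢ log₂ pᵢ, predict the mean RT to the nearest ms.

576 ms

H = 0.17·log₂(1/0.17) + 0.16·log₂(1/0.16) + 0.25·log₂(1/0.25) + 0.15·log₂(1/0.15) + 0.27·log₂(1/0.27) = 2.2782 bits.
RT = 155 + 185 × 2.2782 = 576.46 ms.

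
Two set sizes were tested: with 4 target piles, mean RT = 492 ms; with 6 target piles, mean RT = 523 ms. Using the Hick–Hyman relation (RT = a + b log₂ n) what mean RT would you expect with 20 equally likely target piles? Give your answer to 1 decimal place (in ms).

With log₂ n on the abscissa the relation is linear; from the two conditions:
  b = (523 − 492) / (log₂ 6 − log₂ 4) = 31 / (2.5850 − 2) = 52.995 ms/bit
  a = 492 − 52.995 × 2 = 386.010 ms
Then RT(20) = 386.010 + 52.995 × log₂ 20 = 386.010 + 52.995 × 4.3219 ≈ 615.050 ms.

615.1 ms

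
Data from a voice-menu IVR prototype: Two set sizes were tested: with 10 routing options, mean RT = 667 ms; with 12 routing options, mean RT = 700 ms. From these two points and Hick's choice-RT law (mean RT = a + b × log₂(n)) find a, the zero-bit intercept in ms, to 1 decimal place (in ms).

Slope: b = (700 − 667) / (log₂ 12 − log₂ 10) = 33/0.2630 = 125.459 ms/bit.
a = RT₁ − b·log₂ n₁ = 667 − 125.459 × 3.3219 = 250.235 ms.

250.2 ms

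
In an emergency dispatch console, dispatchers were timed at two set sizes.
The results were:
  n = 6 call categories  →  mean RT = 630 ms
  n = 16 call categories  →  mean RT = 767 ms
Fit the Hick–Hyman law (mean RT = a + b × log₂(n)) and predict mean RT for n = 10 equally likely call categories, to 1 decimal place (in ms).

701.4 ms

With log₂ n on the abscissa the relation is linear; from the two conditions:
  b = (767 − 630) / (log₂ 16 − log₂ 6) = 137 / (4 − 2.5850) = 96.817 ms/bit
  a = 630 − 96.817 × 2.5850 = 379.731 ms
Then RT(10) = 379.731 + 96.817 × log₂ 10 = 379.731 + 96.817 × 3.3219 ≈ 701.351 ms.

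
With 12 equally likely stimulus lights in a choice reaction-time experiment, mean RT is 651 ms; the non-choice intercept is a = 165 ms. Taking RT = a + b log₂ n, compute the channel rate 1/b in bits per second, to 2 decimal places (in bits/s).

7.38 bits/s

Choice component = 651 − 165 = 486 ms over log₂(12) = 3.5850 bits.
b = 486 / 3.5850 = 135.566 ms/bit, so 1/b = 7.376 bits/s.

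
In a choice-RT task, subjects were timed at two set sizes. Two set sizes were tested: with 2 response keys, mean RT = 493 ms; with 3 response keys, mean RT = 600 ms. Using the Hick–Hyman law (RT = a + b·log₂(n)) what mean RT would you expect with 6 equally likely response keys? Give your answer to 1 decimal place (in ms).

782.9 ms

RT is linear in log₂ n, so two points fix the line:
  b = (600 − 493) / (log₂ 3 − log₂ 2) = 107 / (1.5850 − 1) = 182.918 ms/bit
  a = 493 − 182.918 × 1 = 310.082 ms
Then RT(6) = 310.082 + 182.918 × log₂ 6 = 310.082 + 182.918 × 2.5850 ≈ 782.918 ms.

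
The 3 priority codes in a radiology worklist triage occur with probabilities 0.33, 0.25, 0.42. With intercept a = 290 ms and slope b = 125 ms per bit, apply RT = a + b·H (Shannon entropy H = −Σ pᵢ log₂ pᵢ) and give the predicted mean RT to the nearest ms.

484 ms

Entropy contributions −pᵢ log₂ pᵢ: 0.5278, 0.5000, 0.5256; sum H = 1.5535 bits.
RT = a + bH = 290 + 125·1.5535 = 484.18 ms.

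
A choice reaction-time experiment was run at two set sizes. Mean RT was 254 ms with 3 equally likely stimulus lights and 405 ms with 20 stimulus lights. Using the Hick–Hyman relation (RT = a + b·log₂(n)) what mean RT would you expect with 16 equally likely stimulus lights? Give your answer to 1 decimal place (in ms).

Solve the two-equation system in a and b:
  b = (405 − 254) / (log₂ 20 − log₂ 3) = 151 / (4.3219 − 1.5850) = 55.171 ms/bit
  a = 254 − 55.171 × 1.5850 = 166.557 ms
Then RT(16) = 166.557 + 55.171 × log₂ 16 = 166.557 + 55.171 × 4 ≈ 387.239 ms.

387.2 ms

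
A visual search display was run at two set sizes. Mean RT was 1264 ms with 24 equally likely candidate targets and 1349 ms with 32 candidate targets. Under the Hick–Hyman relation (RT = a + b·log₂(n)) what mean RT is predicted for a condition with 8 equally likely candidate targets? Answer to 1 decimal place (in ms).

939.4 ms

RT is linear in log₂ n, so two points fix the line:
  b = (1349 − 1264) / (log₂ 32 − log₂ 24) = 85 / (5 − 4.5850) = 204.801 ms/bit
  a = 1264 − 204.801 × 4.5850 = 324.996 ms
Then RT(8) = 324.996 + 204.801 × log₂ 8 = 324.996 + 204.801 × 3 ≈ 939.398 ms.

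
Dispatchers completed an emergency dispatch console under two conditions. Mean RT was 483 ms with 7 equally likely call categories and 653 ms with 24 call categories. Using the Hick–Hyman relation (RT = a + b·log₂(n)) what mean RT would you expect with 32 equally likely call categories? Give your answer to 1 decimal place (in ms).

692.7 ms

With log₂ n on the abscissa the relation is linear; from the two conditions:
  b = (653 − 483) / (log₂ 24 − log₂ 7) = 170 / (4.5850 − 2.8074) = 95.634 ms/bit
  a = 483 − 95.634 × 2.8074 = 214.521 ms
Then RT(32) = 214.521 + 95.634 × log₂ 32 = 214.521 + 95.634 × 5 ≈ 692.692 ms.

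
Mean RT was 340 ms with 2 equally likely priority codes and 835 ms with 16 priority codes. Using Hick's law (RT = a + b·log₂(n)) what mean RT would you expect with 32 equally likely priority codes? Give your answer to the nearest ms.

1000 ms

Fit slope and intercept:
  b = (835 − 340) / (log₂ 16 − log₂ 2) = 495 / (4 − 1) = 165 ms/bit
  a = 340 − 165 × 1 = 175 ms
Then RT(32) = 175 + 165 × log₂ 32 = 175 + 165 × 5 ≈ 1000.000 ms.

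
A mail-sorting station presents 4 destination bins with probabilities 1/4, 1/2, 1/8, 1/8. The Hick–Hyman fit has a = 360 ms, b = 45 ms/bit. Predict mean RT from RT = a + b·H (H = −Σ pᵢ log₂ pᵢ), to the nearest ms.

439 ms

H = −Σ pᵢ log₂ pᵢ = 0.25·2 + 0.5·1 + 0.125·3 + 0.125·3 = 1.750 bits.
RT = 360 + 45 × 1.750 = 438.75 ms.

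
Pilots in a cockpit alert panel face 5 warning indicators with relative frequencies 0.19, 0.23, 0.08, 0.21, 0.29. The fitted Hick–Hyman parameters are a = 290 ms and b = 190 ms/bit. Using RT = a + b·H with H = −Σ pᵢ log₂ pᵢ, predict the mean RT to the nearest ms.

H = 0.19·log₂(1/0.19) + 0.23·log₂(1/0.23) + 0.08·log₂(1/0.08) + 0.21·log₂(1/0.21) + 0.29·log₂(1/0.29) = 2.2251 bits.
RT = 290 + 190 × 2.2251 = 712.77 ms.

713 ms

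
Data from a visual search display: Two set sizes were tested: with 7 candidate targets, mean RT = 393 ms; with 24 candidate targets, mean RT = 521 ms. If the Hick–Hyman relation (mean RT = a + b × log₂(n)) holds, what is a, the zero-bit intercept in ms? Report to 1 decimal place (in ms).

Slope: b = (521 − 393) / (log₂ 24 − log₂ 7) = 128/1.7776 = 72.007 ms/bit.
a = RT₁ − b·log₂ n₁ = 393 − 72.007 × 2.8074 = 190.851 ms.

190.9 ms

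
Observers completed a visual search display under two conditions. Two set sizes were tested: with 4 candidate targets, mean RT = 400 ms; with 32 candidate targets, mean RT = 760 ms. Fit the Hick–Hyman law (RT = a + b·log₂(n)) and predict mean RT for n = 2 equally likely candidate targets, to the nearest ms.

With log₂ n on the abscissa the relation is linear; from the two conditions:
  b = (760 − 400) / (log₂ 32 − log₂ 4) = 360 / (5 − 2) = 120 ms/bit
  a = 400 − 120 × 2 = 160 ms
Then RT(2) = 160 + 120 × log₂ 2 = 160 + 120 × 1 ≈ 280.000 ms.

280 ms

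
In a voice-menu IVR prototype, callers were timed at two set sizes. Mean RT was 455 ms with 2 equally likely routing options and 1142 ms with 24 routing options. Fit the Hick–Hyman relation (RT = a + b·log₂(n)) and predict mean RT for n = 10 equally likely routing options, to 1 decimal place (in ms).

Solve the two-equation system in a and b:
  b = (1142 − 455) / (log₂ 24 − log₂ 2) = 687 / (4.5850 − 1) = 191.634 ms/bit
  a = 455 − 191.634 × 1 = 263.366 ms
Then RT(10) = 263.366 + 191.634 × log₂ 10 = 263.366 + 191.634 × 3.3219 ≈ 899.960 ms.

900.0 ms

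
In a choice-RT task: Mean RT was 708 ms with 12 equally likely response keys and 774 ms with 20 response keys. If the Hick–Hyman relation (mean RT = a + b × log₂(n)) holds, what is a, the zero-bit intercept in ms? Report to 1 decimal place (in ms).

b = (RT₂ − RT₁)/(log₂ n₂ − log₂ n₁) = (774 − 708)/(4.3219 − 3.5850) = 89.556 ms/bit.
a = RT₁ − b·log₂ n₁ = 708 − 89.556 × 3.5850 = 386.944 ms.

386.9 ms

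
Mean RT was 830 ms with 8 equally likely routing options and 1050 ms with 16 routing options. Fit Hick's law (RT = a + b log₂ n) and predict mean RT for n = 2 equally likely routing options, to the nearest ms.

RT is linear in log₂ n, so two points fix the line:
  b = (1050 − 830) / (log₂ 16 − log₂ 8) = 220 / (4 − 3) = 220 ms/bit
  a = 830 − 220 × 3 = 170 ms
Then RT(2) = 170 + 220 × log₂ 2 = 170 + 220 × 1 ≈ 390.000 ms.

390 ms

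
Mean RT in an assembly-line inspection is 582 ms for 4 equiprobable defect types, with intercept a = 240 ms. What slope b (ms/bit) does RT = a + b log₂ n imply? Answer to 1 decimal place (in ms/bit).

4 alternatives carry log₂ 4 = 2 bits; the choice cost is 582 − 240 = 342 ms, so b = 342/2 = 171.000 ms/bit.

171.0 ms/bit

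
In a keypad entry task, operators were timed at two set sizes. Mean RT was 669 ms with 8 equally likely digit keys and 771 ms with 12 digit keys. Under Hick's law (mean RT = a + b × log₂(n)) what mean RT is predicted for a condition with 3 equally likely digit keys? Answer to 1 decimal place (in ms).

422.3 ms

With log₂ n on the abscissa the relation is linear; from the two conditions:
  b = (771 − 669) / (log₂ 12 − log₂ 8) = 102 / (3.5850 − 3) = 174.370 ms/bit
  a = 669 − 174.370 × 3 = 145.890 ms
Then RT(3) = 145.890 + 174.370 × log₂ 3 = 145.890 + 174.370 × 1.5850 ≈ 422.260 ms.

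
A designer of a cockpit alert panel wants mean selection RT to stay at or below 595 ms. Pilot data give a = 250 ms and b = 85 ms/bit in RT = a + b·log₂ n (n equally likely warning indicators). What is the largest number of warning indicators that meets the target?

16

Information budget: (595 − 250)/85 = 4.0588 bits, so n ≤ 2^4.0588 = 16.666 → at most 16.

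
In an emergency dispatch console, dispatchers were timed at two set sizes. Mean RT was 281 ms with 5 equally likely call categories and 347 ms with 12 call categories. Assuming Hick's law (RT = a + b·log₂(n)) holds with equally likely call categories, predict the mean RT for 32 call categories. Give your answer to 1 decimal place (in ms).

With log₂ n on the abscissa the relation is linear; from the two conditions:
  b = (347 − 281) / (log₂ 12 − log₂ 5) = 66 / (3.5850 − 2.3219) = 52.255 ms/bit
  a = 281 − 52.255 × 2.3219 = 159.667 ms
Then RT(32) = 159.667 + 52.255 × log₂ 32 = 159.667 + 52.255 × 5 ≈ 420.943 ms.

420.9 ms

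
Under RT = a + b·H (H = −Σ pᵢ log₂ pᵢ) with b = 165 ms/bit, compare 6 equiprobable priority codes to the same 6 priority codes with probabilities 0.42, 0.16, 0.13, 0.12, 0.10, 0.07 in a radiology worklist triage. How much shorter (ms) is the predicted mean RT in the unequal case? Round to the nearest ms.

The RT saving is b·ΔH. Equiprobable H₀ = log₂(6) = 2.5850 bits; with the given probabilities H = 2.2991 bits.
b·(H₀ − H) = 165 × (2.5850 − 2.2991) = 47.16 ms.

47 ms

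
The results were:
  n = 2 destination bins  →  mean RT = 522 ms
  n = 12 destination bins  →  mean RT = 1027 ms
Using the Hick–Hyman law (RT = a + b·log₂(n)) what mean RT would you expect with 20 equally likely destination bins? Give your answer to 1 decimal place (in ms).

1171.0 ms

Solve the two-equation system in a and b:
  b = (1027 − 522) / (log₂ 12 − log₂ 2) = 505 / (3.5850 − 1) = 195.361 ms/bit
  a = 522 − 195.361 × 1 = 326.639 ms
Then RT(20) = 326.639 + 195.361 × log₂ 20 = 326.639 + 195.361 × 4.3219 ≈ 1170.974 ms.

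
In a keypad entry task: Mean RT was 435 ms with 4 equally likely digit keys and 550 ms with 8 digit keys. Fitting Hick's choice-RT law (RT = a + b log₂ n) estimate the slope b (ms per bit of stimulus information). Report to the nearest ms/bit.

115 ms/bit

The slope on a log₂ axis is (550 − 435) / (3 − 2) = 115 ms/bit.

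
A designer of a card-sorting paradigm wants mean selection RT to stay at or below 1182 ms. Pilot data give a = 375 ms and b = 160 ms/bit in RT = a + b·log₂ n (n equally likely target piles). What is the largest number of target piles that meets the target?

32

160·log₂ n ≤ 1182 − 375 = 807, giving log₂ n ≤ 5.0438 and n ≤ 32.985. The largest whole number is 32.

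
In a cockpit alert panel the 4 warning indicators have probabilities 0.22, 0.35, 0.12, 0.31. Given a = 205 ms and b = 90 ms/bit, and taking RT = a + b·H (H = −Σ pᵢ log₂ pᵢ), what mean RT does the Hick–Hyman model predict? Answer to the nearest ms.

Entropy contributions −pᵢ log₂ pᵢ: 0.4806, 0.5301, 0.3671, 0.5238; sum H = 1.9015 bits.
RT = a + bH = 205 + 90·1.9015 = 376.14 ms.

376 ms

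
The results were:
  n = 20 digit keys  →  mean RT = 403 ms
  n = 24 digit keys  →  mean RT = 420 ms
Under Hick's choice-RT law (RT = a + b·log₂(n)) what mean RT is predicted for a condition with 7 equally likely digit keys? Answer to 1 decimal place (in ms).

Fit slope and intercept:
  b = (420 − 403) / (log₂ 24 − log₂ 20) = 17 / (4.5850 − 4.3219) = 64.630 ms/bit
  a = 403 − 64.630 × 4.3219 = 123.672 ms
Then RT(7) = 123.672 + 64.630 × log₂ 7 = 123.672 + 64.630 × 2.8074 ≈ 305.113 ms.

305.1 ms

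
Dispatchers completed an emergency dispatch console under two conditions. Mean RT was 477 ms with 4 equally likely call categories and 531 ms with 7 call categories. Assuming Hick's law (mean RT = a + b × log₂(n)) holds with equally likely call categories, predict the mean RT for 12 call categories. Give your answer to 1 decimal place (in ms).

Solve the two-equation system in a and b:
  b = (531 − 477) / (log₂ 7 − log₂ 4) = 54 / (2.8074 − 2) = 66.885 ms/bit
  a = 477 − 66.885 × 2 = 343.230 ms
Then RT(12) = 343.230 + 66.885 × log₂ 12 = 343.230 + 66.885 × 3.5850 ≈ 583.010 ms.

583.0 ms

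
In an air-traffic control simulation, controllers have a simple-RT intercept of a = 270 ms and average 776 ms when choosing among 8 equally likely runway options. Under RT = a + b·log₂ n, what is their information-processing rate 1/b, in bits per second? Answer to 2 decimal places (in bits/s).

5.93 bits/s

b = (776 − 270)/log₂ 8 = 506/3 = 168.667 ms per bit = 0.16867 s/bit; the reciprocal is 5.929 bits/s.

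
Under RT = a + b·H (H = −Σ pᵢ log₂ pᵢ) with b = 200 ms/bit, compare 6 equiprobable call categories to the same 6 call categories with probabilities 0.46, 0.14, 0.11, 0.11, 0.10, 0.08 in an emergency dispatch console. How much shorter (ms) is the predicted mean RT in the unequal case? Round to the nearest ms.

The RT saving is b·ΔH. Equiprobable H₀ = log₂(6) = 2.5850 bits; with the given probabilities H = 2.2367 bits.
b·(H₀ − H) = 200 × (2.5850 − 2.2367) = 69.65 ms.

70 ms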